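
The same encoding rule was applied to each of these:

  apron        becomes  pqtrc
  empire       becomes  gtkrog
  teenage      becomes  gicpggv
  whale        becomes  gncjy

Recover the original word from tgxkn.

The output letters match the input read backwards, each shifted +2: apron reversed is norpa. The word is reversed, then every letter is shifted forward by 2.
Decoding tgxkn: shift back: t−2=r, g−2=e, x−2=v, k−2=i, n−2=l → revil; then reverse → liver.

liver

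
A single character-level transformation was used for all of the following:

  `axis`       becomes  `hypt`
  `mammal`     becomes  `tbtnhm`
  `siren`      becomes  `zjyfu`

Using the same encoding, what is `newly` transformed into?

ufdmf

It's a Vigenère-style cipher with numeric key [7,1]: position i shifts by key[i mod 2].
On newly: n+7=u, e+1=f, w+7=d, l+1=m, y+7=f.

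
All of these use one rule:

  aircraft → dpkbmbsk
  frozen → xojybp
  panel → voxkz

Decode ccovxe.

unless

The output letters match the input read backwards, each shifted +10: aircraft reversed is tfarcria. Read the word backwards and shift each letter +10.
Undoing it on ccovxe: shift back: c−10=s, c−10=s, o−10=e, v−10=l, x−10=n, e−10=u → sselnu; then reverse → unless.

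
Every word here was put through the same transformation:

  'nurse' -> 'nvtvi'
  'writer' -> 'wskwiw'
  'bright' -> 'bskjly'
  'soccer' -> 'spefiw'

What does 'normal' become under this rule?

In nurse: n→n is +0, u→v is +1, r→t is +2, s→v is +3 — the shift increases by 1 each position. The shift increases by 1 at each position, starting from +0: 0, 1, 2, ….
On normal: n+0=n, o+1=p, r+2=t, m+3=p, a+4=e, l+5=q.

nptpeq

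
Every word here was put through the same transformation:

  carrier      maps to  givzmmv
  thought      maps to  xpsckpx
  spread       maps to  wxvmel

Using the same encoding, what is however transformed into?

Shifts by position in carrier: pos 0: c→g (+4), pos 1: a→i (+8), pos 2: r→v (+4), pos 3: r→z (+8) — repeating every 2. The shifts repeat in a cycle of length 2: positions 0,1,… shift by +4, +8, then the pattern repeats.
On however: h+4=l, o+8=w, w+4=a, e+8=m, v+4=z, e+8=m, r+4=v.

lwamzmv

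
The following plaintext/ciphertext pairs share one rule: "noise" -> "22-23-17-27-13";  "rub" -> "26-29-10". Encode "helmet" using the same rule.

Letters become their 1-based position plus 8 (so a→9, b→10, …).
On helmet: h=8→16, e=5→13, l=12→20, m=13→21, e=5→13, t=20→28.

16-13-20-21-13-28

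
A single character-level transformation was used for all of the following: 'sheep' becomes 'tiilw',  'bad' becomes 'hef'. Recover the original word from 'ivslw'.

The output letters match the input read backwards, each shifted +4: sheep reversed is peehs. Read the word backwards and shift each letter +4.
Decoding ivslw: shift back: i−4=e, v−4=r, s−4=o, l−4=h, w−4=s → erohs; then reverse → shore.

shore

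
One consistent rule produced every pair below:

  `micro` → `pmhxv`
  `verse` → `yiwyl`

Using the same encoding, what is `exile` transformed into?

The shift increases by 1 at each position, starting from +3: 3, 4, 5, ….
For exile: e+3=h, x+4=b, i+5=n, l+6=r, e+7=l.

hbnrl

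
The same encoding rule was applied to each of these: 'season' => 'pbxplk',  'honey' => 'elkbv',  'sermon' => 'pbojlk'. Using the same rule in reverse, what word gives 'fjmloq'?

Compare letters: s→p is +23, e→b is +23, a→x is +23 — a constant shift. Every letter moves 23 places later in the alphabet, wrapping around z→a.
Reversing it on fjmloq: f−23=i, j−23=m, m−23=p, l−23=o, o−23=r, q−23=t.

import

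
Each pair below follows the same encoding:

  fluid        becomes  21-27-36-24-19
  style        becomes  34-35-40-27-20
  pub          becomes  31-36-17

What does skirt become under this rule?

34-26-24-33-35

f is letter #6 and maps to 21: an offset of 15. Each letter is replaced by its alphabet position (a=1..z=26) + 15.
For skirt: s=19→34, k=11→26, i=9→24, r=18→33, t=20→35.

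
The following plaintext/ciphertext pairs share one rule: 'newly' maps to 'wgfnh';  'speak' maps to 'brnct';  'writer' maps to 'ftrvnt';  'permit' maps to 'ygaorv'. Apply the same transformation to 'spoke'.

brxmn

Shifts by position in newly: pos 0: n→w (+9), pos 1: e→g (+2), pos 2: w→f (+9), pos 3: l→n (+2) — repeating every 2. It's a Vigenère-style cipher with numeric key [9,2]: position i shifts by key[i mod 2].
For spoke: s+9=b, p+2=r, o+9=x, k+2=m, e+9=n.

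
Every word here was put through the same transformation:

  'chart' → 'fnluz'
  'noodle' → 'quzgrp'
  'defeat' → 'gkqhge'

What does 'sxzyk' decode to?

prove

Shifts by position in chart: pos 0: c→f (+3), pos 1: h→n (+6), pos 2: a→l (+11), pos 3: r→u (+3), pos 4: t→z (+6) — repeating every 3. A repeating key of period 3 is used — shifts +3, +6, +11 over and over.
Reversing it on sxzyk: s−3=p, x−6=r, z−11=o, y−3=v, k−6=e.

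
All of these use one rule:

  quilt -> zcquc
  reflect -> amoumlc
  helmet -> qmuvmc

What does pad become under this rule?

yim

Two shifts are in play — +8 for a/e/i/o/u, +9 for every other letter.
For pad: p(cons)+9=y, a(vowel)+8=i, d(cons)+9=m.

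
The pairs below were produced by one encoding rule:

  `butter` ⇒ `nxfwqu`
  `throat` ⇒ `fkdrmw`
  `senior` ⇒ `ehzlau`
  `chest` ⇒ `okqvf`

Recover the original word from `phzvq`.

A repeating key of period 2 is used — shifts +12, +3 over and over.
Undoing it on phzvq: p−12=d, h−3=e, z−12=n, v−3=s, q−12=e.

dense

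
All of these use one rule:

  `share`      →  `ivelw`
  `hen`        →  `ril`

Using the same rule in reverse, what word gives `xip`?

The output letters match the input read backwards, each shifted +4: share reversed is erahs. Two steps: reverse the string, then apply a Caesar shift of +4.
Undoing it on xip: shift back: x−4=t, i−4=e, p−4=l → tel; then reverse → let.

let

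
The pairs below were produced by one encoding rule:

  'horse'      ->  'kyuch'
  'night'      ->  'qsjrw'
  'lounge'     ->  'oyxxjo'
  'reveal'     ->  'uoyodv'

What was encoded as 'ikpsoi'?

family

Shifts by position in horse: pos 0: h→k (+3), pos 1: o→y (+10), pos 2: r→u (+3), pos 3: s→c (+10) — repeating every 2. A repeating key of period 2 is used — shifts +3, +10 over and over.
Decoding ikpsoi: i−3=f, k−10=a, p−3=m, s−10=i, o−3=l, i−10=y.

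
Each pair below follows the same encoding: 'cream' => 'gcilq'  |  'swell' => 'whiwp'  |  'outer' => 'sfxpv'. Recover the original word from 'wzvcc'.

It's a Vigenère-style cipher with numeric key [4,11]: position i shifts by key[i mod 2].
Reversing it on wzvcc: w−4=s, z−11=o, v−4=r, c−11=r, c−4=y.

sorry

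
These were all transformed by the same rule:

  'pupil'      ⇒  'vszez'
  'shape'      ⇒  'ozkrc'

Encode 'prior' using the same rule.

bysbz

The output letters match the input read backwards, each shifted +10: pupil reversed is lipup. The word is reversed, then every letter is shifted forward by 10.
For prior: reverse → roirp; then shift: r+10=b, o+10=y, i+10=s, r+10=b, p+10=z.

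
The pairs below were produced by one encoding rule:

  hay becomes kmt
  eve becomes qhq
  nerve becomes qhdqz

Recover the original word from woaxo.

The output letters match the input read backwards, each shifted +12: hay reversed is yah. The word is reversed, then every letter is shifted forward by 12.
Undoing it on woaxo: shift back: w−12=k, o−12=c, a−12=o, x−12=l, o−12=c → kcolc; then reverse → clock.

clock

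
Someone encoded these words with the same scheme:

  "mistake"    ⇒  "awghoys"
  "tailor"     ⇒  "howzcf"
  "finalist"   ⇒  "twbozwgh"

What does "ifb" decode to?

urn

Compare letters: m→a is +14, i→w is +14, s→g is +14 — a constant shift. Every letter moves 14 places later in the alphabet, wrapping around z→a.
Decoding ifb: i−14=u, f−14=r, b−14=n.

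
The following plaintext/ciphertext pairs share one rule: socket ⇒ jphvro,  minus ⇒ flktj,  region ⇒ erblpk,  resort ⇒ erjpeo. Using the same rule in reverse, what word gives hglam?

child

Each letter's alphabet position (a=0..z=25) is mapped through 5·x+23 mod 26 — an affine cipher.
Reversing it on hglam: h(7)→21·(7−23)≡2=c; g(6)→21·(6−23)≡7=h; l(11)→21·(11−23)≡8=i; a(0)→21·(0−23)≡11=l; m(12)→21·(12−23)≡3=d (all mod 26).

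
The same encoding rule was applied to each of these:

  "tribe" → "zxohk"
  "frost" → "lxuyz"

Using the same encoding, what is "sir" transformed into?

yox

Compare letters: t→z is +6, r→x is +6, i→o is +6 — a constant shift. It's a constant shift of +6 (ROT6).
On sir: s+6=y, i+6=o, r+6=x.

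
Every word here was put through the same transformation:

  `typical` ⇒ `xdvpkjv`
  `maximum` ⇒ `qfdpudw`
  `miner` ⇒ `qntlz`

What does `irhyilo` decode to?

In typical: t→x is +4, y→d is +5, p→v is +6, i→p is +7 — the shift increases by 1 each position. Each letter shifts forward by (position + 4), i.e. 4, 5, 6, … — the shift grows by one for each successive letter.
Decoding irhyilo: i−4=e, r−5=m, h−6=b, y−7=r, i−8=a, l−9=c, o−10=e.

embrace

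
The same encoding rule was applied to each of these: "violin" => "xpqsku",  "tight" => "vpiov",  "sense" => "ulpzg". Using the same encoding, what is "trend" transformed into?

Shifts by position in violin: pos 0: v→x (+2), pos 1: i→p (+7), pos 2: o→q (+2), pos 3: l→s (+7) — repeating every 2. It's a Vigenère-style cipher with numeric key [2,7]: position i shifts by key[i mod 2].
On trend: t+2=v, r+7=y, e+2=g, n+7=u, d+2=f.

vyguf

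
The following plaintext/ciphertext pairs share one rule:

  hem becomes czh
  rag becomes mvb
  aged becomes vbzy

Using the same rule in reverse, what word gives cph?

It's a constant shift of +21 (ROT21).
Decoding cph: c−21=h, p−21=u, h−21=m.

hum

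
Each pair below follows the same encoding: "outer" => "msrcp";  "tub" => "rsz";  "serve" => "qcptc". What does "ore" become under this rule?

Compare letters: o→m is +24, u→s is +24, t→r is +24 — a constant shift. Each letter is shifted forward by 24 in the alphabet (a Caesar shift of +24).
On ore: o+24=m, r+24=p, e+24=c.

mpc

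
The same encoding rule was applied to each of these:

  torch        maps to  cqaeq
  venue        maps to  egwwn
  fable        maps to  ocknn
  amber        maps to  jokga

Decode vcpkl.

A repeating key of period 2 is used — shifts +9, +2 over and over.
Reversing it on vcpkl: v−9=m, c−2=a, p−9=g, k−2=i, l−9=c.

magic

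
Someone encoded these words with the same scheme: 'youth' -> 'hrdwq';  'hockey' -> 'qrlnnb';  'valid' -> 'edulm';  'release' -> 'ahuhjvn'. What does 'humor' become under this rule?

Shifts by position in youth: pos 0: y→h (+9), pos 1: o→r (+3), pos 2: u→d (+9), pos 3: t→w (+3) — repeating every 2. A repeating key of period 2 is used — shifts +9, +3 over and over.
On humor: h+9=q, u+3=x, m+9=v, o+3=r, r+9=a.

qxvra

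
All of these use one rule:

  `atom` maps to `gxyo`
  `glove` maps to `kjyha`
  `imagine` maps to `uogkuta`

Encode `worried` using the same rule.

mynnuav

This is an affine cipher: with a=0,…,z=25, each position x becomes (5x+6) mod 26.
For worried: w(22)→5·22+6≡12=m; o(14)→5·14+6≡24=y; r(17)→5·17+6≡13=n; r(17)→5·17+6≡13=n; i(8)→5·8+6≡20=u; e(4)→5·4+6≡0=a; d(3)→5·3+6≡21=v (all mod 26).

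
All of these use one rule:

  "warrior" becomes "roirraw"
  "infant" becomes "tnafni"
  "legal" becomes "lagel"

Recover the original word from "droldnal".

landlord

The output letters match the input read backwards: warrior reversed is roirraw. It's just the letters in reverse order.
Undoing it on droldnal: then reverse → landlord.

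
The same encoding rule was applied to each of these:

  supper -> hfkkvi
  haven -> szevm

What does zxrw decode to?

Each letter is replaced by its mirror in the alphabet: a↔z, b↔y, c↔x, and so on (the Atbash cipher).
Reversing it on zxrw: z↔a, x↔c, r↔i, w↔d.

acid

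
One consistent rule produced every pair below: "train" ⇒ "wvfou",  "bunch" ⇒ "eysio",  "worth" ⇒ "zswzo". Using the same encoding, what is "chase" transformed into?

flfyl

In train: t→w is +3, r→v is +4, a→f is +5, i→o is +6 — the shift increases by 1 each position. The shift increases by 1 at each position, starting from +3: 3, 4, 5, ….
On chase: c+3=f, h+4=l, a+5=f, s+6=y, e+7=l.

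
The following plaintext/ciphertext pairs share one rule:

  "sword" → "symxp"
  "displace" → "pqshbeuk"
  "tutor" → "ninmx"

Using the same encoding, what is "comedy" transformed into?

s(18)→s(18) and w(22)→y(24) fit y≡21x+4 (mod 26); the inverse of 21 mod 26 is 5. Each letter's alphabet position (a=0..z=25) is mapped through 21·x+4 mod 26 — an affine cipher.
On comedy: c(2)→21·2+4≡20=u; o(14)→21·14+4≡12=m; m(12)→21·12+4≡22=w; e(4)→21·4+4≡10=k; d(3)→21·3+4≡15=p; y(24)→21·24+4≡14=o (all mod 26).

umwkpo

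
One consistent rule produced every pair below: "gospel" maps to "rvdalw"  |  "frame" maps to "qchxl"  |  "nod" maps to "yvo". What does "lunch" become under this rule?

wbyns

The shift depends on letter class: consonant g→r is +11, but vowel o→v is +7. The rule splits by letter class: vowels +7, consonants +11.
Applying it to lunch: l(cons)+11=w, u(vowel)+7=b, n(cons)+11=y, c(cons)+11=n, h(cons)+11=s.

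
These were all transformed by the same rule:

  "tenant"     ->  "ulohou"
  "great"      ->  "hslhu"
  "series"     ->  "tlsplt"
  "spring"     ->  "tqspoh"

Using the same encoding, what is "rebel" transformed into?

slclm

The shift depends on letter class: consonant t→u is +1, but vowel e→l is +7. The rule splits by letter class: vowels +7, consonants +1.
For rebel: r(cons)+1=s, e(vowel)+7=l, b(cons)+1=c, e(vowel)+7=l, l(cons)+1=m.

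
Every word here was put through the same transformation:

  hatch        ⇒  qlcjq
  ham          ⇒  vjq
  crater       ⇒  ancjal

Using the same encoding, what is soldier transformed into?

anrmuxb

Read the word backwards and shift each letter +9.
Applying it to soldier: reverse → reidlos; then shift: r+9=a, e+9=n, i+9=r, d+9=m, l+9=u, o+9=x, s+9=b.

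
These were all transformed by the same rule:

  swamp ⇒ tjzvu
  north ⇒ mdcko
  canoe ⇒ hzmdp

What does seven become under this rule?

This is an affine cipher: with a=0,…,z=25, each position x becomes (17x+25) mod 26.
On seven: s(18)→17·18+25≡19=t; e(4)→17·4+25≡15=p; v(21)→17·21+25≡18=s; e(4)→17·4+25≡15=p; n(13)→17·13+25≡12=m (all mod 26).

tpspm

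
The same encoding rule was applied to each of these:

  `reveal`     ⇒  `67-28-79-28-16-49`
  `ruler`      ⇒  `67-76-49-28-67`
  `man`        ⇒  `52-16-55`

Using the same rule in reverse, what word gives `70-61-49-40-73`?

Each letter becomes 3×(its alphabet position, a=1..z=26) + 13.
Decoding 70-61-49-40-73: 70→(70−13)÷3=19=s, 61→(61−13)÷3=16=p, 49→(49−13)÷3=12=l, 40→(40−13)÷3=9=i, 73→(73−13)÷3=20=t.

split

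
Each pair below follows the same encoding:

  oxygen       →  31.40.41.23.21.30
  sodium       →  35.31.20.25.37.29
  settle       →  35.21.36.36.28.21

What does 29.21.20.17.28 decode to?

medal

o is letter #15 and maps to 31: an offset of 16. The number is (letter's place in the alphabet, a=1) + 16.
Undoing it on 29.21.20.17.28: 29→(29−16)÷1=13=m, 21→(21−16)÷1=5=e, 20→(20−16)÷1=4=d, 17→(17−16)÷1=1=a, 28→(28−16)÷1=12=l.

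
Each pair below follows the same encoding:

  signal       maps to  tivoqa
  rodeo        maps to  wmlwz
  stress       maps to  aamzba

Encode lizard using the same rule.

The output letters match the input read backwards, each shifted +8: signal reversed is langis. Read the word backwards and shift each letter +8.
On lizard: reverse → drazil; then shift: d+8=l, r+8=z, a+8=i, z+8=h, i+8=q, l+8=t.

lzihqt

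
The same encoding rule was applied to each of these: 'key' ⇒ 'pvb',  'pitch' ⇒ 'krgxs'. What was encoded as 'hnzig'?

smart

Each pair mirrors across the alphabet (k↔p, e↔v, y↔b): positions sum to 25. Letters are reflected about the middle of the alphabet (position → 25−position): Atbash.
Decoding hnzig: h↔s, n↔m, z↔a, i↔r, g↔t.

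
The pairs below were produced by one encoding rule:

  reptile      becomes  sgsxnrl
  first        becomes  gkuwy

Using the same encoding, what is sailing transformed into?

In reptile: r→s is +1, e→g is +2, p→s is +3, t→x is +4 — the shift increases by 1 each position. The shift increases by 1 at each position, starting from +1: 1, 2, 3, ….
On sailing: s+1=t, a+2=c, i+3=l, l+4=p, i+5=n, n+6=t, g+7=n.

tclpntn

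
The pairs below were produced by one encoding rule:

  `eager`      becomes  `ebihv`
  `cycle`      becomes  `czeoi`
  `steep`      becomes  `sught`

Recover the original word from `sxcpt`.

swamp

In eager: e→e is +0, a→b is +1, g→i is +2, e→h is +3 — the shift increases by 1 each position. Letter i (0-indexed) is shifted by i+0, so successive shifts are 0, 1, 2, ….
Undoing it on sxcpt: s−0=s, x−1=w, c−2=a, p−3=m, t−4=p.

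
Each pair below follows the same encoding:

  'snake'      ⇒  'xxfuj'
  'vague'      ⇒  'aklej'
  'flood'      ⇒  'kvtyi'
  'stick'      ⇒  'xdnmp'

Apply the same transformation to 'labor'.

qkgyw

Shifts by position in snake: pos 0: s→x (+5), pos 1: n→x (+10), pos 2: a→f (+5), pos 3: k→u (+10) — repeating every 2. It's a Vigenère-style cipher with numeric key [5,10]: position i shifts by key[i mod 2].
Applying it to labor: l+5=q, a+10=k, b+5=g, o+10=y, r+5=w.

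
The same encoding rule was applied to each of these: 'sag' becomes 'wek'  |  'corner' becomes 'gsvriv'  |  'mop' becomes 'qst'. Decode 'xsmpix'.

Compare letters: s→w is +4, a→e is +4, g→k is +4 — a constant shift. Each letter is shifted forward by 4 in the alphabet (a Caesar shift of +4).
Undoing it on xsmpix: x−4=t, s−4=o, m−4=i, p−4=l, i−4=e, x−4=t.

toilet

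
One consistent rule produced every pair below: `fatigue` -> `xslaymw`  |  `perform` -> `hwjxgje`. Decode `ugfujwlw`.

concrete

Each letter is shifted forward by 18 in the alphabet (a Caesar shift of +18).
Undoing it on ugfujwlw: u−18=c, g−18=o, f−18=n, u−18=c, j−18=r, w−18=e, l−18=t, w−18=e.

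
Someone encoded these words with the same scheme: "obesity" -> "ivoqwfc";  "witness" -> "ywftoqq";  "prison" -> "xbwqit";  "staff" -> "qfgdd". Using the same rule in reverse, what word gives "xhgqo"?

o(14)→i(8) and b(1)→v(21) fit y≡15x+6 (mod 26); the inverse of 15 mod 26 is 7. This is an affine cipher: with a=0,…,z=25, each position x becomes (15x+6) mod 26.
Reversing it on xhgqo: x(23)→7·(23−6)≡15=p; h(7)→7·(7−6)≡7=h; g(6)→7·(6−6)≡0=a; q(16)→7·(16−6)≡18=s; o(14)→7·(14−6)≡4=e (all mod 26).

phase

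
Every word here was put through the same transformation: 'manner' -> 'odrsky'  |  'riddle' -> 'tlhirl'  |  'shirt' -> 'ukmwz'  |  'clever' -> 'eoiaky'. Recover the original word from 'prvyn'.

north

In manner: m→o is +2, a→d is +3, n→r is +4, n→s is +5 — the shift increases by 1 each position. Letter i (0-indexed) is shifted by i+2, so successive shifts are 2, 3, 4, ….
Decoding prvyn: p−2=n, r−3=o, v−4=r, y−5=t, n−6=h.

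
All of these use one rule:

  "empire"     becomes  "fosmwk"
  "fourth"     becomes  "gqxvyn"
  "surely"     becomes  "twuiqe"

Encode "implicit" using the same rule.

jospnipb

In empire: e→f is +1, m→o is +2, p→s is +3, i→m is +4 — the shift increases by 1 each position. The shift increases by 1 at each position, starting from +1: 1, 2, 3, ….
Applying it to implicit: i+1=j, m+2=o, p+3=s, l+4=p, i+5=n, c+6=i, i+7=p, t+8=b.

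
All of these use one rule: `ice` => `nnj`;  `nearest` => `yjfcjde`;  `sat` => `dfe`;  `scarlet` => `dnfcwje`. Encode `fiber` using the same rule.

qnmjc

The shift depends on letter class: consonant c→n is +11, but vowel i→n is +5. The rule splits by letter class: vowels +5, consonants +11.
For fiber: f(cons)+11=q, i(vowel)+5=n, b(cons)+11=m, e(vowel)+5=j, r(cons)+11=c.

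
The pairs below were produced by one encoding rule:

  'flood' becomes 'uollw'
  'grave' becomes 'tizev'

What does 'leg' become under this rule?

Each pair mirrors across the alphabet (f↔u, l↔o, o↔l): positions sum to 25. This is the alphabet-reversal cipher (Atbash): a becomes z, b becomes y, etc.
On leg: l↔o, e↔v, g↔t.

ovt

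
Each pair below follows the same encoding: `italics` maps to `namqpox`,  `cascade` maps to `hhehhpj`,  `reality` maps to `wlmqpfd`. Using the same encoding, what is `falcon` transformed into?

It's a Vigenère-style cipher with numeric key [5,7,12]: position i shifts by key[i mod 3].
On falcon: f+5=k, a+7=h, l+12=x, c+5=h, o+7=v, n+12=z.

khxhvz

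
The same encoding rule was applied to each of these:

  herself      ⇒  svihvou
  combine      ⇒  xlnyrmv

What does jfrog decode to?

quilt

Each pair mirrors across the alphabet (h↔s, e↔v, r↔i): positions sum to 25. This is the alphabet-reversal cipher (Atbash): a becomes z, b becomes y, etc.
Undoing it on jfrog: j↔q, f↔u, r↔i, o↔l, g↔t.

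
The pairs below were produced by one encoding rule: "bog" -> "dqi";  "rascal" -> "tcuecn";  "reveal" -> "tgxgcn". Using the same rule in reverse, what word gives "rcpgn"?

It's a constant shift of +2 (ROT2).
Decoding rcpgn: r−2=p, c−2=a, p−2=n, g−2=e, n−2=l.

panel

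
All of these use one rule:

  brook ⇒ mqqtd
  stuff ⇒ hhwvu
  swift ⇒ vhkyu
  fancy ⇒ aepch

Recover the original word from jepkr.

The output letters match the input read backwards, each shifted +2: brook reversed is koorb. Read the word backwards and shift each letter +2.
Decoding jepkr: shift back: j−2=h, e−2=c, p−2=n, k−2=i, r−2=p → hcnip; then reverse → pinch.

pinch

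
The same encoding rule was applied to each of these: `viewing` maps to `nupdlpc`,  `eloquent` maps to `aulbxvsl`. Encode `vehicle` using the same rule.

Two steps: reverse the string, then apply a Caesar shift of +7.
For vehicle: reverse → elcihev; then shift: e+7=l, l+7=s, c+7=j, i+7=p, h+7=o, e+7=l, v+7=c.

lsjpolc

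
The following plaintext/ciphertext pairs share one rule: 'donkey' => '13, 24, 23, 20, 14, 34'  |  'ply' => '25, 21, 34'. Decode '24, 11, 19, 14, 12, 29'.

The number is (letter's place in the alphabet, a=1) + 9.
Undoing it on 24, 11, 19, 14, 12, 29: 24→(24−9)÷1=15=o, 11→(11−9)÷1=2=b, 19→(19−9)÷1=10=j, 14→(14−9)÷1=5=e, 12→(12−9)÷1=3=c, 29→(29−9)÷1=20=t.

object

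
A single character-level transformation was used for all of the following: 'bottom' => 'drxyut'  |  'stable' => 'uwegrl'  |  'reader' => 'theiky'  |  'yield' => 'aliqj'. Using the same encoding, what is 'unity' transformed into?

wqmye

The shift increases by 1 at each position, starting from +2: 2, 3, 4, ….
On unity: u+2=w, n+3=q, i+4=m, t+5=y, y+6=e.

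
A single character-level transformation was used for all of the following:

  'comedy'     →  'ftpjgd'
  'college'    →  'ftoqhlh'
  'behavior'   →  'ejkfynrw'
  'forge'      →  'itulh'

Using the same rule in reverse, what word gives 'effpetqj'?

backbone

A repeating key of period 2 is used — shifts +3, +5 over and over.
Reversing it on effpetqj: e−3=b, f−5=a, f−3=c, p−5=k, e−3=b, t−5=o, q−3=n, j−5=e.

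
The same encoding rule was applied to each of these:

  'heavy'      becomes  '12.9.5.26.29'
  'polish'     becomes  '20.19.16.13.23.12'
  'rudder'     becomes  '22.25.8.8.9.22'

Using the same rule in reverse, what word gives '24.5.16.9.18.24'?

talent

h is letter #8 and maps to 12: an offset of 4. The number is (letter's place in the alphabet, a=1) + 4.
Decoding 24.5.16.9.18.24: 24→(24−4)÷1=20=t, 5→(5−4)÷1=1=a, 16→(16−4)÷1=12=l, 9→(9−4)÷1=5=e, 18→(18−4)÷1=14=n, 24→(24−4)÷1=20=t.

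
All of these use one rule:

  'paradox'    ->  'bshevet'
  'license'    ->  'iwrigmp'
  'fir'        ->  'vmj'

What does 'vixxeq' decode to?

matter

The output letters match the input read backwards, each shifted +4: paradox reversed is xodarap. Two steps: reverse the string, then apply a Caesar shift of +4.
Undoing it on vixxeq: shift back: v−4=r, i−4=e, x−4=t, x−4=t, e−4=a, q−4=m → rettam; then reverse → matter.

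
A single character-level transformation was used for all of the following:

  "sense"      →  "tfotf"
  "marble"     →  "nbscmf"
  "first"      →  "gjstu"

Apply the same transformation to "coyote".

Compare letters: s→t is +1, e→f is +1, n→o is +1 — a constant shift. Each letter is shifted forward by 1 in the alphabet (a Caesar shift of +1).
Applying it to coyote: c+1=d, o+1=p, y+1=z, o+1=p, t+1=u, e+1=f.

dpzpuf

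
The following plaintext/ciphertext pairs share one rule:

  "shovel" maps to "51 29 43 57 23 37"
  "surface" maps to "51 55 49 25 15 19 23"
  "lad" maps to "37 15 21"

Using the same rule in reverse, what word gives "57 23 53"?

s(#19)→51 and h(#8)→29: differences scale by 2, so n = 2·pos + 13. The formula is n = 2×(alphabet index, a=1) + 13.
Reversing it on 57 23 53: 57→(57−13)÷2=22=v, 23→(23−13)÷2=5=e, 53→(53−13)÷2=20=t.

vet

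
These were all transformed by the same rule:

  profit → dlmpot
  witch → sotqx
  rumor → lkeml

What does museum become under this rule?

ekcyke

p(15)→d(3) and r(17)→l(11) fit y≡17x+8 (mod 26); the inverse of 17 mod 26 is 23. Each letter's alphabet position (a=0..z=25) is mapped through 17·x+8 mod 26 — an affine cipher.
For museum: m(12)→17·12+8≡4=e; u(20)→17·20+8≡10=k; s(18)→17·18+8≡2=c; e(4)→17·4+8≡24=y; u(20)→17·20+8≡10=k; m(12)→17·12+8≡4=e (all mod 26).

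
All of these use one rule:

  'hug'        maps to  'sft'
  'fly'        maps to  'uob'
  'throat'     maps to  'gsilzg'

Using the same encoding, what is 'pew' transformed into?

kvd

Each letter is replaced by its mirror in the alphabet: a↔z, b↔y, c↔x, and so on (the Atbash cipher).
On pew: p↔k, e↔v, w↔d.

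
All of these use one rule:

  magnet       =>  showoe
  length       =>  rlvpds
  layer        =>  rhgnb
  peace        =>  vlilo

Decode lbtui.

fully

In magnet: m→s is +6, a→h is +7, g→o is +8, n→w is +9 — the shift increases by 1 each position. Each letter shifts forward by (position + 6), i.e. 6, 7, 8, … — the shift grows by one for each successive letter.
Reversing it on lbtui: l−6=f, b−7=u, t−8=l, u−9=l, i−10=y.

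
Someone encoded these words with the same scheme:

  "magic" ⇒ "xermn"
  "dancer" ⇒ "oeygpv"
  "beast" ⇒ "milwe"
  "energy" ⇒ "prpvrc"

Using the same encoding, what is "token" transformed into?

Shifts by position in magic: pos 0: m→x (+11), pos 1: a→e (+4), pos 2: g→r (+11), pos 3: i→m (+4) — repeating every 2. The shifts repeat in a cycle of length 2: positions 0,1,… shift by +11, +4, then the pattern repeats.
On token: t+11=e, o+4=s, k+11=v, e+4=i, n+11=y.

esviy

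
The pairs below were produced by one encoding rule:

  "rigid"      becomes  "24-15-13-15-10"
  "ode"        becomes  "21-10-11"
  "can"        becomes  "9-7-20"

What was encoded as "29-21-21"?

r is letter #18 and maps to 24: an offset of 6. Letters become their 1-based position plus 6 (so a→7, b→8, …).
Decoding 29-21-21: 29→(29−6)÷1=23=w, 21→(21−6)÷1=15=o, 21→(21−6)÷1=15=o.

woo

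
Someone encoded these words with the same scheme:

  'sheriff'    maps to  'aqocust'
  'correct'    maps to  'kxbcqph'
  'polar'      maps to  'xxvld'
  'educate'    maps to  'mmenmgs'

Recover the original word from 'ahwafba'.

symptom

Each letter shifts forward by (position + 8), i.e. 8, 9, 10, … — the shift grows by one for each successive letter.
Reversing it on ahwafba: a−8=s, h−9=y, w−10=m, a−11=p, f−12=t, b−13=o, a−14=m.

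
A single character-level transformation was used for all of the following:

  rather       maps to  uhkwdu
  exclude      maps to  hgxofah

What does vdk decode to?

The output letters match the input read backwards, each shifted +3: rather reversed is rehtar. Two steps: reverse the string, then apply a Caesar shift of +3.
Decoding vdk: shift back: v−3=s, d−3=a, k−3=h → sah; then reverse → has.

has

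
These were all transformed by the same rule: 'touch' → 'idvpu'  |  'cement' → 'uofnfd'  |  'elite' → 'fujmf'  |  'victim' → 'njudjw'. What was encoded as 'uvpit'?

The output letters match the input read backwards, each shifted +1: touch reversed is hcuot. Two steps: reverse the string, then apply a Caesar shift of +1.
Undoing it on uvpit: shift back: u−1=t, v−1=u, p−1=o, i−1=h, t−1=s → tuohs; then reverse → shout.

shout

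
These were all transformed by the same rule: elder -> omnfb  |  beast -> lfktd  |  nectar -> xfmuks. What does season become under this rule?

Shifts by position in elder: pos 0: e→o (+10), pos 1: l→m (+1), pos 2: d→n (+10), pos 3: e→f (+1) — repeating every 2. It's a Vigenère-style cipher with numeric key [10,1]: position i shifts by key[i mod 2].
For season: s+10=c, e+1=f, a+10=k, s+1=t, o+10=y, n+1=o.

cfktyo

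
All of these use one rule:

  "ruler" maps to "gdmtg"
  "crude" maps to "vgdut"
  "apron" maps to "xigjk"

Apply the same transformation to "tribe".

r(17)→g(6) and u(20)→d(3) fit y≡25x+23 (mod 26); the inverse of 25 mod 26 is 25. Treating letters as 0–25, the rule is x ↦ 25x + 23 (mod 26).
On tribe: t(19)→25·19+23≡4=e; r(17)→25·17+23≡6=g; i(8)→25·8+23≡15=p; b(1)→25·1+23≡22=w; e(4)→25·4+23≡19=t (all mod 26).

egpwt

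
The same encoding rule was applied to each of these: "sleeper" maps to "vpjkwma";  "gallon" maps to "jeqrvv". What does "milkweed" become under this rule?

pmqqdmnn

Each letter shifts forward by (position + 3), i.e. 3, 4, 5, … — the shift grows by one for each successive letter.
Applying it to milkweed: m+3=p, i+4=m, l+5=q, k+6=q, w+7=d, e+8=m, e+9=n, d+10=n.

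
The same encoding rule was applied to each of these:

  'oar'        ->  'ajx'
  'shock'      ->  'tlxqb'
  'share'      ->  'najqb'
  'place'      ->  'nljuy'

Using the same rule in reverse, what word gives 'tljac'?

The output letters match the input read backwards, each shifted +9: oar reversed is rao. Read the word backwards and shift each letter +9.
Reversing it on tljac: shift back: t−9=k, l−9=c, j−9=a, a−9=r, c−9=t → kcart; then reverse → track.

track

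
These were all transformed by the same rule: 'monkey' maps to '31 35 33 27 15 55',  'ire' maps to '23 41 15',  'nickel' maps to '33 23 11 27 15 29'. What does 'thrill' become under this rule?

45 21 41 23 29 29

m(#13)→31 and o(#15)→35: differences scale by 2, so n = 2·pos + 5. Each letter becomes 2×(its alphabet position, a=1..z=26) + 5.
Applying it to thrill: t=20→45, h=8→21, r=18→41, i=9→23, l=12→29, l=12→29.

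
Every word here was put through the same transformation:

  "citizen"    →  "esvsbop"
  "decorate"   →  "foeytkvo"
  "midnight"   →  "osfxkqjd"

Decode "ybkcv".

The shifts repeat in a cycle of length 2: positions 0,1,… shift by +2, +10, then the pattern repeats.
Undoing it on ybkcv: y−2=w, b−10=r, k−2=i, c−10=s, v−2=t.

wrist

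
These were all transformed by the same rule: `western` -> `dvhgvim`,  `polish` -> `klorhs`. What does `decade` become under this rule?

Each pair mirrors across the alphabet (w↔d, e↔v, s↔h): positions sum to 25. Letters are reflected about the middle of the alphabet (position → 25−position): Atbash.
On decade: d↔w, e↔v, c↔x, a↔z, d↔w, e↔v.

wvxzwv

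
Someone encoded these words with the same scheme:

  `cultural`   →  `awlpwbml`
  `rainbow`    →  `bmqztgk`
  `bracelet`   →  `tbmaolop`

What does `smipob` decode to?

master

c(2)→a(0) and u(20)→w(22) fit y≡7x+12 (mod 26); the inverse of 7 mod 26 is 15. This is an affine cipher: with a=0,…,z=25, each position x becomes (7x+12) mod 26.
Undoing it on smipob: s(18)→15·(18−12)≡12=m; m(12)→15·(12−12)≡0=a; i(8)→15·(8−12)≡18=s; p(15)→15·(15−12)≡19=t; o(14)→15·(14−12)≡4=e; b(1)→15·(1−12)≡17=r (all mod 26).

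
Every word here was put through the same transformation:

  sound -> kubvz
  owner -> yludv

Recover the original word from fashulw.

The output letters match the input read backwards, each shifted +7: sound reversed is dnuos. Read the word backwards and shift each letter +7.
Undoing it on fashulw: shift back: f−7=y, a−7=t, s−7=l, h−7=a, u−7=n, l−7=e, w−7=p → ytlanep; then reverse → penalty.

penalty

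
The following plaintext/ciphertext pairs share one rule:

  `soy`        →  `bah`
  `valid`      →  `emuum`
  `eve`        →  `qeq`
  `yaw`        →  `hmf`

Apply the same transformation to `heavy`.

qqmeh

The shift depends on letter class: consonant s→b is +9, but vowel o→a is +12. Two shifts are in play — +12 for a/e/i/o/u, +9 for every other letter.
On heavy: h(cons)+9=q, e(vowel)+12=q, a(vowel)+12=m, v(cons)+9=e, y(cons)+9=h.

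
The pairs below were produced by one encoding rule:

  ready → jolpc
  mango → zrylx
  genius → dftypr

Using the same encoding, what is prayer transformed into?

cpjlca

The output letters match the input read backwards, each shifted +11: ready reversed is ydaer. Read the word backwards and shift each letter +11.
On prayer: reverse → reyarp; then shift: r+11=c, e+11=p, y+11=j, a+11=l, r+11=c, p+11=a.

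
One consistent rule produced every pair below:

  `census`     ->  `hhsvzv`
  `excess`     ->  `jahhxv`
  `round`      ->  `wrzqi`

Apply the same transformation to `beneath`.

ghshfwm

Shifts by position in census: pos 0: c→h (+5), pos 1: e→h (+3), pos 2: n→s (+5), pos 3: s→v (+3) — repeating every 2. The shifts repeat in a cycle of length 2: positions 0,1,… shift by +5, +3, then the pattern repeats.
For beneath: b+5=g, e+3=h, n+5=s, e+3=h, a+5=f, t+3=w, h+5=m.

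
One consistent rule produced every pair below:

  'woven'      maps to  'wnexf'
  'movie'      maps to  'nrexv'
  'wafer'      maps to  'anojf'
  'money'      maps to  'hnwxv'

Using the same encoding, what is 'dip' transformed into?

The output letters match the input read backwards, each shifted +9: woven reversed is nevow. Two steps: reverse the string, then apply a Caesar shift of +9.
For dip: reverse → pid; then shift: p+9=y, i+9=r, d+9=m.

yrm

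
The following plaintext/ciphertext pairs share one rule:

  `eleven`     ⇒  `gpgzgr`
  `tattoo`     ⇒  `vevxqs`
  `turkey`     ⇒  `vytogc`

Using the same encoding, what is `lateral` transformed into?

Shifts by position in eleven: pos 0: e→g (+2), pos 1: l→p (+4), pos 2: e→g (+2), pos 3: v→z (+4) — repeating every 2. A repeating key of period 2 is used — shifts +2, +4 over and over.
Applying it to lateral: l+2=n, a+4=e, t+2=v, e+4=i, r+2=t, a+4=e, l+2=n.

neviten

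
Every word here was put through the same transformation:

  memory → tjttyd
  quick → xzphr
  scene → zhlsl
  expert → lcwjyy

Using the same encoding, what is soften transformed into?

ztmyls

Shifts by position in memory: pos 0: m→t (+7), pos 1: e→j (+5), pos 2: m→t (+7), pos 3: o→t (+5) — repeating every 2. A repeating key of period 2 is used — shifts +7, +5 over and over.
On soften: s+7=z, o+5=t, f+7=m, t+5=y, e+7=l, n+5=s.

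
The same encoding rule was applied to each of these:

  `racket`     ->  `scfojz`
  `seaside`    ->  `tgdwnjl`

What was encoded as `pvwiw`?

The shift increases by 1 at each position, starting from +1: 1, 2, 3, ….
Decoding pvwiw: p−1=o, v−2=t, w−3=t, i−4=e, w−5=r.

otter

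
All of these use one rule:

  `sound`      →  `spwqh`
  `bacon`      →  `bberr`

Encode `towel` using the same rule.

tpyhp

In sound: s→s is +0, o→p is +1, u→w is +2, n→q is +3 — the shift increases by 1 each position. Letter i (0-indexed) is shifted by i+0, so successive shifts are 0, 1, 2, ….
On towel: t+0=t, o+1=p, w+2=y, e+3=h, l+4=p.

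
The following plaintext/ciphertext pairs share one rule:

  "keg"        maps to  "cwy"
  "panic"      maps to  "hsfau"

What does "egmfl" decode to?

Every letter moves 18 places later in the alphabet, wrapping around z→a.
Decoding egmfl: e−18=m, g−18=o, m−18=u, f−18=n, l−18=t.

mount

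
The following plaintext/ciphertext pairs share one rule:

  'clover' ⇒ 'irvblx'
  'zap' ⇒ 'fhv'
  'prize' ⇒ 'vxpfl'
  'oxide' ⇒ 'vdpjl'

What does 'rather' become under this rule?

Two shifts are in play — +7 for a/e/i/o/u, +6 for every other letter.
For rather: r(cons)+6=x, a(vowel)+7=h, t(cons)+6=z, h(cons)+6=n, e(vowel)+7=l, r(cons)+6=x.

xhznlx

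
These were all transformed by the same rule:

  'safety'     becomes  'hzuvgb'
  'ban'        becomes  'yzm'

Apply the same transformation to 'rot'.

Each pair mirrors across the alphabet (s↔h, a↔z, f↔u): positions sum to 25. Letters are reflected about the middle of the alphabet (position → 25−position): Atbash.
On rot: r↔i, o↔l, t↔g.

ilg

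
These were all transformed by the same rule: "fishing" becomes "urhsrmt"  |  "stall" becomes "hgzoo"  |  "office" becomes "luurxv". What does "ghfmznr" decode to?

Each letter is replaced by its mirror in the alphabet: a↔z, b↔y, c↔x, and so on (the Atbash cipher).
Undoing it on ghfmznr: g↔t, h↔s, f↔u, m↔n, z↔a, n↔m, r↔i.

tsunami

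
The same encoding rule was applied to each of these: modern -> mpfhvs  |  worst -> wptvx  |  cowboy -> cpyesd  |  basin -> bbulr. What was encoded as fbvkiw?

In modern: m→m is +0, o→p is +1, d→f is +2, e→h is +3 — the shift increases by 1 each position. Each letter shifts forward by its position index (0, 1, 2, …) — the shift grows by one for each successive letter.
Decoding fbvkiw: f−0=f, b−1=a, v−2=t, k−3=h, i−4=e, w−5=r.

father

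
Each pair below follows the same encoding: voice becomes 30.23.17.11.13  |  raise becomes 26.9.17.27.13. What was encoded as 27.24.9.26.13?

v is letter #22 and maps to 30: an offset of 8. Letters become their 1-based position plus 8 (so a→9, b→10, …).
Undoing it on 27.24.9.26.13: 27→(27−8)÷1=19=s, 24→(24−8)÷1=16=p, 9→(9−8)÷1=1=a, 26→(26−8)÷1=18=r, 13→(13−8)÷1=5=e.

spare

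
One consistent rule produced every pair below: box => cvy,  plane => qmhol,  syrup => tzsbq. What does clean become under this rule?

dmlho

The rule splits by letter class: vowels +7, consonants +1.
For clean: c(cons)+1=d, l(cons)+1=m, e(vowel)+7=l, a(vowel)+7=h, n(cons)+1=o.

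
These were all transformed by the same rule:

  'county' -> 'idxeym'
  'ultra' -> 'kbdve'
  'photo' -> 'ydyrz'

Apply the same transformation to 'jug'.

The output letters match the input read backwards, each shifted +10: county reversed is ytnuoc. Read the word backwards and shift each letter +10.
For jug: reverse → guj; then shift: g+10=q, u+10=e, j+10=t.

qet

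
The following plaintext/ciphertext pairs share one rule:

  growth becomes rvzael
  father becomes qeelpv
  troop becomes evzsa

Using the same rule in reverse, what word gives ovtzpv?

Shifts by position in growth: pos 0: g→r (+11), pos 1: r→v (+4), pos 2: o→z (+11), pos 3: w→a (+4) — repeating every 2. It's a Vigenère-style cipher with numeric key [11,4]: position i shifts by key[i mod 2].
Reversing it on ovtzpv: o−11=d, v−4=r, t−11=i, z−4=v, p−11=e, v−4=r.

driver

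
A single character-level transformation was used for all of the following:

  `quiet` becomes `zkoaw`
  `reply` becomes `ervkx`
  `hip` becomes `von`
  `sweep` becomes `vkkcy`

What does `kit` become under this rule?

zoq

The output letters match the input read backwards, each shifted +6: quiet reversed is teiuq. Read the word backwards and shift each letter +6.
Applying it to kit: reverse → tik; then shift: t+6=z, i+6=o, k+6=q.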